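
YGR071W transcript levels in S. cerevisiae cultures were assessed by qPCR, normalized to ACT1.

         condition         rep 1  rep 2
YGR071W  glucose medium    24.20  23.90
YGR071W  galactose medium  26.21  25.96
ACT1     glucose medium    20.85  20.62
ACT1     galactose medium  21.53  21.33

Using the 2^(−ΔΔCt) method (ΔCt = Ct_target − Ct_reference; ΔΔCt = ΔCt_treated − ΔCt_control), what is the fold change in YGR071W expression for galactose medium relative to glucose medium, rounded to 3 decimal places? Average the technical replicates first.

0.395

Mean Ct: YGR071W glucose medium 24.050; YGR071W galactose medium 26.085; ACT1 glucose medium 20.735; ACT1 galactose medium 21.430
ΔCt(glucose medium) = 24.050 − 20.735 = 3.315
ΔCt(galactose medium) = 26.085 − 21.430 = 4.655
ΔΔCt = 4.655 − 3.315 = 1.340
Fold change = 2^(−1.340) = 0.3950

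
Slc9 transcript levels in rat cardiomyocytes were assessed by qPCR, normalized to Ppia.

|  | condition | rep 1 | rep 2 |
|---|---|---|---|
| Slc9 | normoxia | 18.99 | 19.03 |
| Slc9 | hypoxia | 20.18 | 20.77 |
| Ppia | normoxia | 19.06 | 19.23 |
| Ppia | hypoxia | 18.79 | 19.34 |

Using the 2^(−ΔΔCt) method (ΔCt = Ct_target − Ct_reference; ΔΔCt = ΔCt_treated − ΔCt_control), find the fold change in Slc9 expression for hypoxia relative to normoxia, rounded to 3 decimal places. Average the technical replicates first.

Mean Ct: Slc9 normoxia 19.010; Slc9 hypoxia 20.475; Ppia normoxia 19.145; Ppia hypoxia 19.065
ΔCt(normoxia) = 19.010 − 19.145 = -0.135
ΔCt(hypoxia) = 20.475 − 19.065 = 1.410
ΔΔCt = 1.410 − (-0.135) = 1.545
Fold change = 2^(−1.545) = 0.3427

0.343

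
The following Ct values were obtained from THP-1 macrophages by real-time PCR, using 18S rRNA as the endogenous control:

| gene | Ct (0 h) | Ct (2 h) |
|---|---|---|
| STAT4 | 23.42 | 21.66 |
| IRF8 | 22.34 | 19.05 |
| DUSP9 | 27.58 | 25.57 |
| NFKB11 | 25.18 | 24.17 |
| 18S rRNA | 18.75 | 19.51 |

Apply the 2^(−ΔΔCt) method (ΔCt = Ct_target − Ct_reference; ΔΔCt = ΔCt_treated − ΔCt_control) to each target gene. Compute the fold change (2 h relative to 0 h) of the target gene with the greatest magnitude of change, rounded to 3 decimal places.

STAT4: ΔΔCt = (21.66−19.51) − (23.42−18.75) = 2.15 − 4.67 = -2.52; fold change = 2^2.52 = 5.736
IRF8: ΔΔCt = (19.05−19.51) − (22.34−18.75) = -0.46 − 3.59 = -4.05; fold change = 2^4.05 = 16.564
DUSP9: ΔΔCt = (25.57−19.51) − (27.58−18.75) = 6.06 − 8.83 = -2.77; fold change = 2^2.77 = 6.821
NFKB11: ΔΔCt = (24.17−19.51) − (25.18−18.75) = 4.66 − 6.43 = -1.77; fold change = 2^1.77 = 3.411
IRF8 has the largest |ΔΔCt| = 4.05.

16.564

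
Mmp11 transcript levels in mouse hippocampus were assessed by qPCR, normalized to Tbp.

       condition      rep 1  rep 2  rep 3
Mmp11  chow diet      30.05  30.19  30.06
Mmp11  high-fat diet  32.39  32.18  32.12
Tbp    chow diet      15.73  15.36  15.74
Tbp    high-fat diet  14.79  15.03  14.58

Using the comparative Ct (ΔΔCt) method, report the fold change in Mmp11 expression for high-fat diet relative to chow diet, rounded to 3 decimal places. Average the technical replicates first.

0.130

Mean Ct: Mmp11 chow diet 30.100; Mmp11 high-fat diet 32.230; Tbp chow diet 15.610; Tbp high-fat diet 14.800
ΔCt(chow diet) = 30.100 − 15.610 = 14.490
ΔCt(high-fat diet) = 32.230 − 14.800 = 17.430
ΔΔCt = 17.430 − 14.490 = 2.940
Fold change = 2^(−2.940) = 0.1303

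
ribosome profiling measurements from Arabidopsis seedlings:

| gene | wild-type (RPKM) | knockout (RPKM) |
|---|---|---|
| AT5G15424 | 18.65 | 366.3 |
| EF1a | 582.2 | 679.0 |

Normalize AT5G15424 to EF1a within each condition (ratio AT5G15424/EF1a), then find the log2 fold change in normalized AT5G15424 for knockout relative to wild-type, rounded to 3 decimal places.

4.074

AT5G15424/EF1a (wild-type) = 18.65 / 582.2 = 0.032034
AT5G15424/EF1a (knockout) = 366.3 / 679.0 = 0.53947
Fold change = 0.53947 / 0.032034 = 16.8407
log2(16.8407) = 4.0739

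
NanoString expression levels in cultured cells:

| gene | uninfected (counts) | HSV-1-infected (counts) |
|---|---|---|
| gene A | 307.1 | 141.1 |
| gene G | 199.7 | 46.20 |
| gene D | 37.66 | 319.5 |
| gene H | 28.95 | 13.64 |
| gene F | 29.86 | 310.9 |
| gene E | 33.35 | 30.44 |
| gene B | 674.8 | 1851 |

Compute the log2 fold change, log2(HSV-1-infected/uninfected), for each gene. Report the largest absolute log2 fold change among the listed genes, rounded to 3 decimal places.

3.380

log2(141.1/307.1) = -1.122  (gene A)
log2(46.20/199.7) = -2.112  (gene G)
log2(319.5/37.66) = 3.085  (gene D)
log2(13.64/28.95) = -1.086  (gene H)
log2(310.9/29.86) = 3.380  (gene F)
log2(30.44/33.35) = -0.132  (gene E)
log2(1851/674.8) = 1.456  (gene B)
The largest magnitude belongs to gene F.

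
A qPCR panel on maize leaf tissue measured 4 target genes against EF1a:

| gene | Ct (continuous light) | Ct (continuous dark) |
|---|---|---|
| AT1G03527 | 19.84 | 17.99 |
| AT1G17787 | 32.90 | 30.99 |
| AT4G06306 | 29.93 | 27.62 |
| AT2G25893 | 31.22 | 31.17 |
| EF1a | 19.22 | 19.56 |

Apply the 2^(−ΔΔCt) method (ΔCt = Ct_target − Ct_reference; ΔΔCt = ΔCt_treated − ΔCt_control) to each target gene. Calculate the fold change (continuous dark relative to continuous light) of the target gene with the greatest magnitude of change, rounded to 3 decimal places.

AT1G03527: ΔΔCt = (17.99−19.56) − (19.84−19.22) = -1.57 − 0.62 = -2.19; fold change = 2^2.19 = 4.563
AT1G17787: ΔΔCt = (30.99−19.56) − (32.90−19.22) = 11.43 − 13.68 = -2.25; fold change = 2^2.25 = 4.757
AT4G06306: ΔΔCt = (27.62−19.56) − (29.93−19.22) = 8.06 − 10.71 = -2.65; fold change = 2^2.65 = 6.277
AT2G25893: ΔΔCt = (31.17−19.56) − (31.22−19.22) = 11.61 − 12.00 = -0.39; fold change = 2^0.39 = 1.310
AT4G06306 has the largest |ΔΔCt| = 2.65.

6.277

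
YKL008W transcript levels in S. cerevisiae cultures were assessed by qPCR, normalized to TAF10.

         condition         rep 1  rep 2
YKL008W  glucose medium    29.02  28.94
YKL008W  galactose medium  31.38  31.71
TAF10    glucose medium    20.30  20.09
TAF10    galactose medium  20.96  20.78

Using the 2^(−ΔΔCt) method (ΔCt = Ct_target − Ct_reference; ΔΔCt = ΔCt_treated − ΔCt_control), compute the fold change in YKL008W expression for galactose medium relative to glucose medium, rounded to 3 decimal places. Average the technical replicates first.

0.270

Mean Ct: YKL008W glucose medium 28.980; YKL008W galactose medium 31.545; TAF10 glucose medium 20.195; TAF10 galactose medium 20.870
ΔCt(glucose medium) = 28.980 − 20.195 = 8.785
ΔCt(galactose medium) = 31.545 − 20.870 = 10.675
ΔΔCt = 10.675 − 8.785 = 1.890
Fold change = 2^(−1.890) = 0.2698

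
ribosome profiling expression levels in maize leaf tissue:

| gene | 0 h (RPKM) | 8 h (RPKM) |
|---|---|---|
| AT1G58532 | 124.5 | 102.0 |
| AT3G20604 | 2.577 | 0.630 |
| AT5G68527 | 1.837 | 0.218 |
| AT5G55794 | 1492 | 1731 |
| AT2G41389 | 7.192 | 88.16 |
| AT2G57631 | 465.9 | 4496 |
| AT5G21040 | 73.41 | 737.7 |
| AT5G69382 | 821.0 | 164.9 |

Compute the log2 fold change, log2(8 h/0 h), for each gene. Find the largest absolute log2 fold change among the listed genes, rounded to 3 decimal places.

3.616

log2(102.0/124.5) = -0.288  (AT1G58532)
log2(0.630/2.577) = -2.032  (AT3G20604)
log2(0.218/1.837) = -3.075  (AT5G68527)
log2(1731/1492) = 0.214  (AT5G55794)
log2(88.16/7.192) = 3.616  (AT2G41389)
log2(4496/465.9) = 3.271  (AT2G57631)
log2(737.7/73.41) = 3.329  (AT5G21040)
log2(164.9/821.0) = -2.316  (AT5G69382)
The largest magnitude belongs to AT2G41389.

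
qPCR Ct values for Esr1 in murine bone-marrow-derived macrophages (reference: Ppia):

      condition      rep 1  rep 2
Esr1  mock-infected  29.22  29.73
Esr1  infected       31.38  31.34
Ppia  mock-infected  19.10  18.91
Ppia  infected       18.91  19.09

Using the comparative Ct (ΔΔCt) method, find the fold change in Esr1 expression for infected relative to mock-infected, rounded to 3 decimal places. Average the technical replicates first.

0.270

Mean Ct: Esr1 mock-infected 29.475; Esr1 infected 31.360; Ppia mock-infected 19.005; Ppia infected 19.000
ΔCt(mock-infected) = 29.475 − 19.005 = 10.470
ΔCt(infected) = 31.360 − 19.000 = 12.360
ΔΔCt = 12.360 − 10.470 = 1.890
Fold change = 2^(−1.890) = 0.2698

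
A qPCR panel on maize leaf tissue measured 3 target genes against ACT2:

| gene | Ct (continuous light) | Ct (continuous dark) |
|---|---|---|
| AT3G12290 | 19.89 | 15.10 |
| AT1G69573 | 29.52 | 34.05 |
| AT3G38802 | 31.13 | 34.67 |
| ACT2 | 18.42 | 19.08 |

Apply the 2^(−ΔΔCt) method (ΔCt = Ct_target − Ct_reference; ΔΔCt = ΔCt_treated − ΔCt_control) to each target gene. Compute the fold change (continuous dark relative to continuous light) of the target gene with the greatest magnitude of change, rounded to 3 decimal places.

AT3G12290: ΔΔCt = (15.10−19.08) − (19.89−18.42) = -3.98 − 1.47 = -5.45; fold change = 2^5.45 = 43.713
AT1G69573: ΔΔCt = (34.05−19.08) − (29.52−18.42) = 14.97 − 11.10 = 3.87; fold change = 2^-3.87 = 0.068
AT3G38802: ΔΔCt = (34.67−19.08) − (31.13−18.42) = 15.59 − 12.71 = 2.88; fold change = 2^-2.88 = 0.136
AT3G12290 has the largest |ΔΔCt| = 5.45.

43.713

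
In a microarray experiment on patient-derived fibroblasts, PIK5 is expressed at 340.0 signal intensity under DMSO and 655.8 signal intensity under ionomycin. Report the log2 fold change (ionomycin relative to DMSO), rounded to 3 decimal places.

Fold change = 655.8 / 340.0 = 1.9288
log2(1.9288) = 0.9477

0.948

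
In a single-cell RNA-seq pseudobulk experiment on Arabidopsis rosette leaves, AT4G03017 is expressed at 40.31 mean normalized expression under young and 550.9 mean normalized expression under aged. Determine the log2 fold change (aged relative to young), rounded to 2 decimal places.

3.77

Fold change = 550.9 / 40.31 = 13.6666
log2(13.6666) = 3.773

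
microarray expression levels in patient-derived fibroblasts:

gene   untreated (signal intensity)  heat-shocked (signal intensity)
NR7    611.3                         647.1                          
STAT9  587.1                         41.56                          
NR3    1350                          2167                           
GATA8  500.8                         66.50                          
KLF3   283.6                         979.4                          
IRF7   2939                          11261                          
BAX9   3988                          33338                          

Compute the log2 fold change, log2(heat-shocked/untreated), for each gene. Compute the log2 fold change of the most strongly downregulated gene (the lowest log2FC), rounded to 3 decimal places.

-3.820

log2(647.1/611.3) = 0.082  (NR7)
log2(41.56/587.1) = -3.820  (STAT9)
log2(2167/1350) = 0.683  (NR3)
log2(66.50/500.8) = -2.913  (GATA8)
log2(979.4/283.6) = 1.788  (KLF3)
log2(11261/2939) = 1.938  (IRF7)
log2(33338/3988) = 3.063  (BAX9)
STAT9 is most strongly downregulated.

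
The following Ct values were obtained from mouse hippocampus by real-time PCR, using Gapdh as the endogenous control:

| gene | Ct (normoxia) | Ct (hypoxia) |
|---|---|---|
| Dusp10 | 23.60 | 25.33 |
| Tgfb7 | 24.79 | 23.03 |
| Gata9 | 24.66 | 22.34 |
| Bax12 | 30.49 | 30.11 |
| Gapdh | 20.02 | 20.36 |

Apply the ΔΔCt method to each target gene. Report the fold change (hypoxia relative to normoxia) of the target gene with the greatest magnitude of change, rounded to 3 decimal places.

Dusp10: ΔΔCt = (25.33−20.36) − (23.60−20.02) = 4.97 − 3.58 = 1.39; fold change = 2^-1.39 = 0.382
Tgfb7: ΔΔCt = (23.03−20.36) − (24.79−20.02) = 2.67 − 4.77 = -2.10; fold change = 2^2.10 = 4.287
Gata9: ΔΔCt = (22.34−20.36) − (24.66−20.02) = 1.98 − 4.64 = -2.66; fold change = 2^2.66 = 6.320
Bax12: ΔΔCt = (30.11−20.36) − (30.49−20.02) = 9.75 − 10.47 = -0.72; fold change = 2^0.72 = 1.647
Gata9 has the largest |ΔΔCt| = 2.66.

6.320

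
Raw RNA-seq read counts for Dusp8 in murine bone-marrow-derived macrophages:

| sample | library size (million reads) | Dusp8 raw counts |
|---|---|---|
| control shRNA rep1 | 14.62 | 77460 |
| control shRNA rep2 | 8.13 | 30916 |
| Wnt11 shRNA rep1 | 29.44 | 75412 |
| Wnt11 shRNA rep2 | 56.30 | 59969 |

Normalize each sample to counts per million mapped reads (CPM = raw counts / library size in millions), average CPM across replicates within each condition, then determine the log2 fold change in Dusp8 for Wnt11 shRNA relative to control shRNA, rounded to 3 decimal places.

-1.327

CPM(control shRNA rep1) = 77460 / 14.62 = 5298.2216
CPM(control shRNA rep2) = 30916 / 8.13 = 3802.7060
CPM(Wnt11 shRNA rep1) = 75412 / 29.44 = 2561.5489
CPM(Wnt11 shRNA rep2) = 59969 / 56.30 = 1065.1687
mean CPM(control shRNA) = 4550.4638; mean CPM(Wnt11 shRNA) = 1813.3588
Fold change = 1813.3588 / 4550.4638 = 0.39850
log2(0.39850) = -1.3273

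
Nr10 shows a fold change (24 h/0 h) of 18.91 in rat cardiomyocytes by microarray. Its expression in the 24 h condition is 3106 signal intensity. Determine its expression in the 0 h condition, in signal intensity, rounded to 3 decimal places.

0 h expression = 3106 / 18.91 = 164.252

164.252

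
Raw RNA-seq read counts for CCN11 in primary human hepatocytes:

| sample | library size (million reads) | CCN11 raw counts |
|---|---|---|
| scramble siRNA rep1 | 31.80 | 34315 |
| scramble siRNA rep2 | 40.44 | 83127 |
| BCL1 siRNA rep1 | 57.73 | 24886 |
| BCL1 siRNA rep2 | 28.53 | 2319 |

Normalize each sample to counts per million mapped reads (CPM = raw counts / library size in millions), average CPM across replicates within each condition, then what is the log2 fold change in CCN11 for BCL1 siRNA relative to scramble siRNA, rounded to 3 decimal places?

CPM(scramble siRNA rep1) = 34315 / 31.80 = 1079.0881
CPM(scramble siRNA rep2) = 83127 / 40.44 = 2055.5638
CPM(BCL1 siRNA rep1) = 24886 / 57.73 = 431.0757
CPM(BCL1 siRNA rep2) = 2319 / 28.53 = 81.2829
mean CPM(scramble siRNA) = 1567.3259; mean CPM(BCL1 siRNA) = 256.1793
Fold change = 256.1793 / 1567.3259 = 0.16345
log2(0.16345) = -2.6131

-2.613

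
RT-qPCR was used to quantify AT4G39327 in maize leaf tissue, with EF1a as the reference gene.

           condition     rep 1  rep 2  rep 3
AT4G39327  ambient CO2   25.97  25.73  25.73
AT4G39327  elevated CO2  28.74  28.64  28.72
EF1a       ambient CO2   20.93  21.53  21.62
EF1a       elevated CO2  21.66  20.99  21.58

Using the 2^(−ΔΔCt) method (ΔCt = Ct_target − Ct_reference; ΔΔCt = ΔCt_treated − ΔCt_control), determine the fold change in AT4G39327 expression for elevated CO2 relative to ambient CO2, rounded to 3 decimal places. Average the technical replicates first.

0.140

Mean Ct: AT4G39327 ambient CO2 25.810; AT4G39327 elevated CO2 28.700; EF1a ambient CO2 21.360; EF1a elevated CO2 21.410
ΔCt(ambient CO2) = 25.810 − 21.360 = 4.450
ΔCt(elevated CO2) = 28.700 − 21.410 = 7.290
ΔΔCt = 7.290 − 4.450 = 2.840
Fold change = 2^(−2.840) = 0.1397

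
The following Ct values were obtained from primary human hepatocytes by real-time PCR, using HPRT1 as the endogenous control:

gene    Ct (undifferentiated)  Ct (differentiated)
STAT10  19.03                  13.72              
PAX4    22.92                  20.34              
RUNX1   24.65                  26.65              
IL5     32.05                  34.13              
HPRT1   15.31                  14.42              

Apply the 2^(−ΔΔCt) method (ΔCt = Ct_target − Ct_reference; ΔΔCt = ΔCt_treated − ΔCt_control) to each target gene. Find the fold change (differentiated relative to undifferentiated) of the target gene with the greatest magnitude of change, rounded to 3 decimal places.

STAT10: ΔΔCt = (13.72−14.42) − (19.03−15.31) = -0.70 − 3.72 = -4.42; fold change = 2^4.42 = 21.407
PAX4: ΔΔCt = (20.34−14.42) − (22.92−15.31) = 5.92 − 7.61 = -1.69; fold change = 2^1.69 = 3.227
RUNX1: ΔΔCt = (26.65−14.42) − (24.65−15.31) = 12.23 − 9.34 = 2.89; fold change = 2^-2.89 = 0.135
IL5: ΔΔCt = (34.13−14.42) − (32.05−15.31) = 19.71 − 16.74 = 2.97; fold change = 2^-2.97 = 0.128
STAT10 has the largest |ΔΔCt| = 4.42.

21.407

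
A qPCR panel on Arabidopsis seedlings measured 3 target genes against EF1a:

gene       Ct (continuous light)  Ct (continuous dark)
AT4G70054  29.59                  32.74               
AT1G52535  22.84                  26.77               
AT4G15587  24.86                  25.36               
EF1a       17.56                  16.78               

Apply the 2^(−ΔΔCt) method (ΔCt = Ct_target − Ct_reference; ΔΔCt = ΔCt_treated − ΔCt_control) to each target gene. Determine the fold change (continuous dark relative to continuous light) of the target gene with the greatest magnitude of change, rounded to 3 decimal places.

AT4G70054: ΔΔCt = (32.74−16.78) − (29.59−17.56) = 15.96 − 12.03 = 3.93; fold change = 2^-3.93 = 0.066
AT1G52535: ΔΔCt = (26.77−16.78) − (22.84−17.56) = 9.99 − 5.28 = 4.71; fold change = 2^-4.71 = 0.038
AT4G15587: ΔΔCt = (25.36−16.78) − (24.86−17.56) = 8.58 − 7.30 = 1.28; fold change = 2^-1.28 = 0.412
AT1G52535 has the largest |ΔΔCt| = 4.71.

0.038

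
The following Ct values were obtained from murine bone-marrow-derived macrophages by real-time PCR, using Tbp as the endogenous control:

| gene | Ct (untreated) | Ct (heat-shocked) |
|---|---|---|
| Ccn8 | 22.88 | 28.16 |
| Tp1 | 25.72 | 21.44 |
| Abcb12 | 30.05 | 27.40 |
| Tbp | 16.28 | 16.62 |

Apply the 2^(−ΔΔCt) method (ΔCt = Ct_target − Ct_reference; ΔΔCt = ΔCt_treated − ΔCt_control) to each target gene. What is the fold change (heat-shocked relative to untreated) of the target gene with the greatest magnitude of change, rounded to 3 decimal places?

0.033

Ccn8: ΔΔCt = (28.16−16.62) − (22.88−16.28) = 11.54 − 6.60 = 4.94; fold change = 2^-4.94 = 0.033
Tp1: ΔΔCt = (21.44−16.62) − (25.72−16.28) = 4.82 − 9.44 = -4.62; fold change = 2^4.62 = 24.590
Abcb12: ΔΔCt = (27.40−16.62) − (30.05−16.28) = 10.78 − 13.77 = -2.99; fold change = 2^2.99 = 7.945
Ccn8 has the largest |ΔΔCt| = 4.94.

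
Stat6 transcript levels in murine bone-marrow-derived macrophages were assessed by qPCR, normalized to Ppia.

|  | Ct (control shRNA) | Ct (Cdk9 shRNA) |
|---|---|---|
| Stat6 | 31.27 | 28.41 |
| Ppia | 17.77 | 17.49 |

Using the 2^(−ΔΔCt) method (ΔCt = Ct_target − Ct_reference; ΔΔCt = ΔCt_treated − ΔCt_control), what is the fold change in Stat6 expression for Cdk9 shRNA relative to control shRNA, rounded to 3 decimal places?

5.979

ΔCt(control shRNA) = 31.270 − 17.770 = 13.500
ΔCt(Cdk9 shRNA) = 28.410 − 17.490 = 10.920
ΔΔCt = 10.920 − 13.500 = -2.580
Fold change = 2^(−(-2.580)) = 2^2.580 = 5.9794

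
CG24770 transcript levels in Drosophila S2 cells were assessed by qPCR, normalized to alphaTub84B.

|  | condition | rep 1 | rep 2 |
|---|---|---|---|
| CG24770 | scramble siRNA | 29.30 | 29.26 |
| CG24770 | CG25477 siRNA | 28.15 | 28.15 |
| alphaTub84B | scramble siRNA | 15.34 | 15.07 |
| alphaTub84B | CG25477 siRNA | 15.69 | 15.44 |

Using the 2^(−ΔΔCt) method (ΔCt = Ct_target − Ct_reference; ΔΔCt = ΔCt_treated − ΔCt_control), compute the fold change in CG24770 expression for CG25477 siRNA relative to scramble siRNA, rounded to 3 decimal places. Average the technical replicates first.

2.809

Mean Ct: CG24770 scramble siRNA 29.280; CG24770 CG25477 siRNA 28.150; alphaTub84B scramble siRNA 15.205; alphaTub84B CG25477 siRNA 15.565
ΔCt(scramble siRNA) = 29.280 − 15.205 = 14.075
ΔCt(CG25477 siRNA) = 28.150 − 15.565 = 12.585
ΔΔCt = 12.585 − 14.075 = -1.490
Fold change = 2^(−(-1.490)) = 2^1.490 = 2.8089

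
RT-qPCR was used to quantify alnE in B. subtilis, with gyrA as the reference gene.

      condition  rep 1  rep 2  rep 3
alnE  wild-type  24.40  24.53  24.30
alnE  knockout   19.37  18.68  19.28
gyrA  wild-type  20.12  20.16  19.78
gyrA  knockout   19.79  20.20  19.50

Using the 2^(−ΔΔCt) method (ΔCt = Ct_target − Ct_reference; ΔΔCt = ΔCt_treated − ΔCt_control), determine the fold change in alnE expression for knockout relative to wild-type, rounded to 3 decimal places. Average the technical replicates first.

34.535

Mean Ct: alnE wild-type 24.410; alnE knockout 19.110; gyrA wild-type 20.020; gyrA knockout 19.830
ΔCt(wild-type) = 24.410 − 20.020 = 4.390
ΔCt(knockout) = 19.110 − 19.830 = -0.720
ΔΔCt = -0.720 − 4.390 = -5.110
Fold change = 2^(−(-5.110)) = 2^5.110 = 34.5353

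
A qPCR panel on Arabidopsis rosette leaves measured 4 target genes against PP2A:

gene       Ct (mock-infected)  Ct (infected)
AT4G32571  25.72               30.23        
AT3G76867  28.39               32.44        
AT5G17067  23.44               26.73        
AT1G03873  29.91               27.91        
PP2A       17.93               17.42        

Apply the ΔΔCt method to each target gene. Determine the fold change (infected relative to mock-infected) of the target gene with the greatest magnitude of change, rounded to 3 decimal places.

0.031

AT4G32571: ΔΔCt = (30.23−17.42) − (25.72−17.93) = 12.81 − 7.79 = 5.02; fold change = 2^-5.02 = 0.031
AT3G76867: ΔΔCt = (32.44−17.42) − (28.39−17.93) = 15.02 − 10.46 = 4.56; fold change = 2^-4.56 = 0.042
AT5G17067: ΔΔCt = (26.73−17.42) − (23.44−17.93) = 9.31 − 5.51 = 3.80; fold change = 2^-3.80 = 0.072
AT1G03873: ΔΔCt = (27.91−17.42) − (29.91−17.93) = 10.49 − 11.98 = -1.49; fold change = 2^1.49 = 2.809
AT4G32571 has the largest |ΔΔCt| = 5.02.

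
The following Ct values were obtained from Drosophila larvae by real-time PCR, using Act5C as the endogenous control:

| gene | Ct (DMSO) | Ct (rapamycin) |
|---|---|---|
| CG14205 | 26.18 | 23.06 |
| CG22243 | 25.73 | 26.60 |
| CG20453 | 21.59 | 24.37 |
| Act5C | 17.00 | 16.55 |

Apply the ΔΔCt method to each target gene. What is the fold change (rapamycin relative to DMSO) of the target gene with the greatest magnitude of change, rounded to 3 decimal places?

CG14205: ΔΔCt = (23.06−16.55) − (26.18−17.00) = 6.51 − 9.18 = -2.67; fold change = 2^2.67 = 6.364
CG22243: ΔΔCt = (26.60−16.55) − (25.73−17.00) = 10.05 − 8.73 = 1.32; fold change = 2^-1.32 = 0.401
CG20453: ΔΔCt = (24.37−16.55) − (21.59−17.00) = 7.82 − 4.59 = 3.23; fold change = 2^-3.23 = 0.107
CG20453 has the largest |ΔΔCt| = 3.23.

0.107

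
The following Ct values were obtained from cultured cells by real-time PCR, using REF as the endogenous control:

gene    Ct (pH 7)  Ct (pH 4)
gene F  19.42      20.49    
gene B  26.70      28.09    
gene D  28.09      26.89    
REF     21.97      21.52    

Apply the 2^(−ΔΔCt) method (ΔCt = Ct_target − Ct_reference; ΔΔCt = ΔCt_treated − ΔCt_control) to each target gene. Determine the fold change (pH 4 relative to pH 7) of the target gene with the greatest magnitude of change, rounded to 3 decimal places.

gene F: ΔΔCt = (20.49−21.52) − (19.42−21.97) = -1.03 − (-2.55) = 1.52; fold change = 2^-1.52 = 0.349
gene B: ΔΔCt = (28.09−21.52) − (26.70−21.97) = 6.57 − 4.73 = 1.84; fold change = 2^-1.84 = 0.279
gene D: ΔΔCt = (26.89−21.52) − (28.09−21.97) = 5.37 − 6.12 = -0.75; fold change = 2^0.75 = 1.682
gene B has the largest |ΔΔCt| = 1.84.

0.279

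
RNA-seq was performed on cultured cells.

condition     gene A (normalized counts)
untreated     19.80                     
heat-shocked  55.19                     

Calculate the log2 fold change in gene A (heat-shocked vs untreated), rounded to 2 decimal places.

1.48

Fold change = 55.19 / 19.80 = 2.7874
log2(2.7874) = 1.479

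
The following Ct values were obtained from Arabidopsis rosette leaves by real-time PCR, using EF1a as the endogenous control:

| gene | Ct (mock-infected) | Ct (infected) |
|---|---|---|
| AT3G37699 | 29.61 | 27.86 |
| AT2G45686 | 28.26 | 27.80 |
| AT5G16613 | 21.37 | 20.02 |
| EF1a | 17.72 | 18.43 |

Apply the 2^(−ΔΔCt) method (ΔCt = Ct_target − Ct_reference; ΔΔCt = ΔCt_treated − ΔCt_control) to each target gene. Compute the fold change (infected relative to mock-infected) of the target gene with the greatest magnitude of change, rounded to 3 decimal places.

5.502

AT3G37699: ΔΔCt = (27.86−18.43) − (29.61−17.72) = 9.43 − 11.89 = -2.46; fold change = 2^2.46 = 5.502
AT2G45686: ΔΔCt = (27.80−18.43) − (28.26−17.72) = 9.37 − 10.54 = -1.17; fold change = 2^1.17 = 2.250
AT5G16613: ΔΔCt = (20.02−18.43) − (21.37−17.72) = 1.59 − 3.65 = -2.06; fold change = 2^2.06 = 4.170
AT3G37699 has the largest |ΔΔCt| = 2.46.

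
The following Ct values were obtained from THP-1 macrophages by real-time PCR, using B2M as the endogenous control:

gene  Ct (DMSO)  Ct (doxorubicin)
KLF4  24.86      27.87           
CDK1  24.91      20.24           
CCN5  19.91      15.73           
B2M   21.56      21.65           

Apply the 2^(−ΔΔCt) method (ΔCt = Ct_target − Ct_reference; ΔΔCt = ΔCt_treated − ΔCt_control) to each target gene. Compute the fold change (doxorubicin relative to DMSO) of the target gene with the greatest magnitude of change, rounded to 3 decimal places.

KLF4: ΔΔCt = (27.87−21.65) − (24.86−21.56) = 6.22 − 3.30 = 2.92; fold change = 2^-2.92 = 0.132
CDK1: ΔΔCt = (20.24−21.65) − (24.91−21.56) = -1.41 − 3.35 = -4.76; fold change = 2^4.76 = 27.096
CCN5: ΔΔCt = (15.73−21.65) − (19.91−21.56) = -5.92 − (-1.65) = -4.27; fold change = 2^4.27 = 19.293
CDK1 has the largest |ΔΔCt| = 4.76.

27.096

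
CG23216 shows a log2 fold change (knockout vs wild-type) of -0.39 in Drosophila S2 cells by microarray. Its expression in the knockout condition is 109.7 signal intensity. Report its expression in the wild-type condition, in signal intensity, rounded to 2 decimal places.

Fold change = 2^(-0.39) = 0.7631
wild-type expression = 109.7 / 0.7631 = 143.75

143.75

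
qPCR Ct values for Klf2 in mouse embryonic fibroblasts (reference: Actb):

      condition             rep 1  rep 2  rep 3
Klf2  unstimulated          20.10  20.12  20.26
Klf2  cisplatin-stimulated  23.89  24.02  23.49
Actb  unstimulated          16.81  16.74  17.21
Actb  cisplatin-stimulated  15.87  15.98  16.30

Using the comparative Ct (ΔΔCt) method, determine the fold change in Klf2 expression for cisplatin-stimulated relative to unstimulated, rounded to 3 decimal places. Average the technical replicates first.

0.044

Mean Ct: Klf2 unstimulated 20.160; Klf2 cisplatin-stimulated 23.800; Actb unstimulated 16.920; Actb cisplatin-stimulated 16.050
ΔCt(unstimulated) = 20.160 − 16.920 = 3.240
ΔCt(cisplatin-stimulated) = 23.800 − 16.050 = 7.750
ΔΔCt = 7.750 − 3.240 = 4.510
Fold change = 2^(−4.510) = 0.0439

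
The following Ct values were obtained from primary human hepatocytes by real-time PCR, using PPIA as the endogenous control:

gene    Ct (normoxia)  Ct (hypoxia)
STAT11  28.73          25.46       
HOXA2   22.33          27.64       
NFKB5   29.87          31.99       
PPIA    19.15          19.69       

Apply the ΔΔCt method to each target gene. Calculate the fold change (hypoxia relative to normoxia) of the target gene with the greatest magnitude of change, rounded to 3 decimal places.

STAT11: ΔΔCt = (25.46−19.69) − (28.73−19.15) = 5.77 − 9.58 = -3.81; fold change = 2^3.81 = 14.026
HOXA2: ΔΔCt = (27.64−19.69) − (22.33−19.15) = 7.95 − 3.18 = 4.77; fold change = 2^-4.77 = 0.037
NFKB5: ΔΔCt = (31.99−19.69) − (29.87−19.15) = 12.30 − 10.72 = 1.58; fold change = 2^-1.58 = 0.334
HOXA2 has the largest |ΔΔCt| = 4.77.

0.037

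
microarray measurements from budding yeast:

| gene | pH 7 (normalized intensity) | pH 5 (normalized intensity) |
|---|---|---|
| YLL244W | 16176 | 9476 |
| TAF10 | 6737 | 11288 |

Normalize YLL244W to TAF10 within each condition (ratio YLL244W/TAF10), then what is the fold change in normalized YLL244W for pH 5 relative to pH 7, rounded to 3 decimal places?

YLL244W/TAF10 (pH 7) = 16176 / 6737 = 2.4011
YLL244W/TAF10 (pH 5) = 9476 / 11288 = 0.83948
Fold change = 0.83948 / 2.4011 = 0.3496

0.350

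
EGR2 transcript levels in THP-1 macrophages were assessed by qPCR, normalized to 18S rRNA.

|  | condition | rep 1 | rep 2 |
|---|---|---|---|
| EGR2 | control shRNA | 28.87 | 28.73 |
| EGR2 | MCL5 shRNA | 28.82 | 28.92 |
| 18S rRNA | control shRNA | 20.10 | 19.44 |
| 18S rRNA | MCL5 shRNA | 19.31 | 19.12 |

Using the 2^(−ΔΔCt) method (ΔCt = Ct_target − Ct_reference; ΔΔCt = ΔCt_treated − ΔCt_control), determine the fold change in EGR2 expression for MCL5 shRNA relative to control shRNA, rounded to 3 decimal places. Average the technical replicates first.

Mean Ct: EGR2 control shRNA 28.800; EGR2 MCL5 shRNA 28.870; 18S rRNA control shRNA 19.770; 18S rRNA MCL5 shRNA 19.215
ΔCt(control shRNA) = 28.800 − 19.770 = 9.030
ΔCt(MCL5 shRNA) = 28.870 − 19.215 = 9.655
ΔΔCt = 9.655 − 9.030 = 0.625
Fold change = 2^(−0.625) = 0.6484

0.648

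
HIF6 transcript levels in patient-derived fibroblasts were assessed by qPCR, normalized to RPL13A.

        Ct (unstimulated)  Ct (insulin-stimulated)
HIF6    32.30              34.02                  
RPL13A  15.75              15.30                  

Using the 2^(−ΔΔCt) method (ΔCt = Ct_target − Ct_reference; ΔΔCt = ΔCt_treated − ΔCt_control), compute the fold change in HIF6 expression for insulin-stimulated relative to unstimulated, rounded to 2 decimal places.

ΔCt(unstimulated) = 32.300 − 15.750 = 16.550
ΔCt(insulin-stimulated) = 34.020 − 15.300 = 18.720
ΔΔCt = 18.720 − 16.550 = 2.170
Fold change = 2^(−2.170) = 0.222

0.22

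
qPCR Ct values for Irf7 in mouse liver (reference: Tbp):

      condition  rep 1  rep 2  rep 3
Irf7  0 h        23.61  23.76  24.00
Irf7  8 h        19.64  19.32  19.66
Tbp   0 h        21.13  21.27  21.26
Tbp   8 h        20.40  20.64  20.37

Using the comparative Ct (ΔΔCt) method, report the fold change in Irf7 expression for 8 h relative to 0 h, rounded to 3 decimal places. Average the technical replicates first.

11.314

Mean Ct: Irf7 0 h 23.790; Irf7 8 h 19.540; Tbp 0 h 21.220; Tbp 8 h 20.470
ΔCt(0 h) = 23.790 − 21.220 = 2.570
ΔCt(8 h) = 19.540 − 20.470 = -0.930
ΔΔCt = -0.930 − 2.570 = -3.500
Fold change = 2^(−(-3.500)) = 2^3.500 = 11.3137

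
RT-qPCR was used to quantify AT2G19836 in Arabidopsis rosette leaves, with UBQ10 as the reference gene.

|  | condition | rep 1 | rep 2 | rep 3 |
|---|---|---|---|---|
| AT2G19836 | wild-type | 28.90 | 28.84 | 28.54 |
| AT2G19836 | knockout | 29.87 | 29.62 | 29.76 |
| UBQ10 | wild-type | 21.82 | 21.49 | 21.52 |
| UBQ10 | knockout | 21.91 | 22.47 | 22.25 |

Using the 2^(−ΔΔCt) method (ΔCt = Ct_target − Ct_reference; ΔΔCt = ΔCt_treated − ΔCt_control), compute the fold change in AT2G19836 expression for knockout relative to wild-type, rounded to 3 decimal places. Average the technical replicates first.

Mean Ct: AT2G19836 wild-type 28.760; AT2G19836 knockout 29.750; UBQ10 wild-type 21.610; UBQ10 knockout 22.210
ΔCt(wild-type) = 28.760 − 21.610 = 7.150
ΔCt(knockout) = 29.750 − 22.210 = 7.540
ΔΔCt = 7.540 − 7.150 = 0.390
Fold change = 2^(−0.390) = 0.7631

0.763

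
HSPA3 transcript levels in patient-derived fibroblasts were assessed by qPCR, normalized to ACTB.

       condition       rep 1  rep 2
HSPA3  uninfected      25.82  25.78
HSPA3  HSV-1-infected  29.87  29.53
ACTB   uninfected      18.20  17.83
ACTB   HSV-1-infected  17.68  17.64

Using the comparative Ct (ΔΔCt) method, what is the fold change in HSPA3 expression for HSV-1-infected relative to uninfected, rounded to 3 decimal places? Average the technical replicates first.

0.052

Mean Ct: HSPA3 uninfected 25.800; HSPA3 HSV-1-infected 29.700; ACTB uninfected 18.015; ACTB HSV-1-infected 17.660
ΔCt(uninfected) = 25.800 − 18.015 = 7.785
ΔCt(HSV-1-infected) = 29.700 − 17.660 = 12.040
ΔΔCt = 12.040 − 7.785 = 4.255
Fold change = 2^(−4.255) = 0.0524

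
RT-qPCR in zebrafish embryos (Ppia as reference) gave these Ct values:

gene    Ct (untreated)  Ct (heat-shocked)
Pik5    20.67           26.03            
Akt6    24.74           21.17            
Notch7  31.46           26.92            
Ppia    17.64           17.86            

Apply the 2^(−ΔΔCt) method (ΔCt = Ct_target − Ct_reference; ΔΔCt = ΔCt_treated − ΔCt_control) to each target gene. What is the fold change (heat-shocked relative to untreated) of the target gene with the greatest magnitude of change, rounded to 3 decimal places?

Pik5: ΔΔCt = (26.03−17.86) − (20.67−17.64) = 8.17 − 3.03 = 5.14; fold change = 2^-5.14 = 0.028
Akt6: ΔΔCt = (21.17−17.86) − (24.74−17.64) = 3.31 − 7.10 = -3.79; fold change = 2^3.79 = 13.833
Notch7: ΔΔCt = (26.92−17.86) − (31.46−17.64) = 9.06 − 13.82 = -4.76; fold change = 2^4.76 = 27.096
Pik5 has the largest |ΔΔCt| = 5.14.

0.028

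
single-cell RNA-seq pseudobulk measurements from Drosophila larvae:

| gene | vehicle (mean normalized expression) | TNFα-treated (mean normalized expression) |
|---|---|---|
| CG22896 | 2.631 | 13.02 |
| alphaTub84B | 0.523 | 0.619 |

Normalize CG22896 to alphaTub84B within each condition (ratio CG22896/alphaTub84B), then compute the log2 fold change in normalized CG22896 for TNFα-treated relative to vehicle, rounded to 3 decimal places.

CG22896/alphaTub84B (vehicle) = 2.631 / 0.523 = 5.0306
CG22896/alphaTub84B (TNFα-treated) = 13.02 / 0.619 = 21.034
Fold change = 21.034 / 5.0306 = 4.1812
log2(4.1812) = 2.0639

2.064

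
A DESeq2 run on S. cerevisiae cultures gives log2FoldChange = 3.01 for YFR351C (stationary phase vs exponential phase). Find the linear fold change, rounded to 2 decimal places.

8.06

Fold change = 2^(3.01) = 8.056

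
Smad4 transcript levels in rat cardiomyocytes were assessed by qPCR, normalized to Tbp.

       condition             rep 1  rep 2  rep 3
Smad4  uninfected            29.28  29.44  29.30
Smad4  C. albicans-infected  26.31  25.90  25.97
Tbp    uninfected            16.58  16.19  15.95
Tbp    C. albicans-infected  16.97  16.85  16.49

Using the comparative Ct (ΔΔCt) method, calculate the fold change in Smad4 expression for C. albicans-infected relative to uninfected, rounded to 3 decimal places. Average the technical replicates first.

14.026

Mean Ct: Smad4 uninfected 29.340; Smad4 C. albicans-infected 26.060; Tbp uninfected 16.240; Tbp C. albicans-infected 16.770
ΔCt(uninfected) = 29.340 − 16.240 = 13.100
ΔCt(C. albicans-infected) = 26.060 − 16.770 = 9.290
ΔΔCt = 9.290 − 13.100 = -3.810
Fold change = 2^(−(-3.810)) = 2^3.810 = 14.0257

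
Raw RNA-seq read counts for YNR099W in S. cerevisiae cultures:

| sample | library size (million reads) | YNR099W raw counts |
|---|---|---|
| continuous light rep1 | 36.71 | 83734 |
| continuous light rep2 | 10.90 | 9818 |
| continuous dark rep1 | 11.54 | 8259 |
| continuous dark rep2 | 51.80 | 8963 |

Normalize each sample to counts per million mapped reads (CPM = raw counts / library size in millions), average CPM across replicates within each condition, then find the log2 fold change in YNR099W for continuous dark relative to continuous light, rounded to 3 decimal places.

CPM(continuous light rep1) = 83734 / 36.71 = 2280.9589
CPM(continuous light rep2) = 9818 / 10.90 = 900.7339
CPM(continuous dark rep1) = 8259 / 11.54 = 715.6846
CPM(continuous dark rep2) = 8963 / 51.80 = 173.0309
mean CPM(continuous light) = 1590.8464; mean CPM(continuous dark) = 444.3577
Fold change = 444.3577 / 1590.8464 = 0.27932
log2(0.27932) = -1.8400

-1.840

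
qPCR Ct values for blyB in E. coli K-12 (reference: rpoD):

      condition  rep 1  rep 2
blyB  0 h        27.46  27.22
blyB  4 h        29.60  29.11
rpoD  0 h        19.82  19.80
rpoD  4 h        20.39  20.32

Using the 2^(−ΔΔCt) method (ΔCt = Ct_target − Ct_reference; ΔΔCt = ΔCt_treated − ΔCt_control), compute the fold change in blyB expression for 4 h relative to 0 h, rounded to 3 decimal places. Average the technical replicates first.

0.361

Mean Ct: blyB 0 h 27.340; blyB 4 h 29.355; rpoD 0 h 19.810; rpoD 4 h 20.355
ΔCt(0 h) = 27.340 − 19.810 = 7.530
ΔCt(4 h) = 29.355 − 20.355 = 9.000
ΔΔCt = 9.000 − 7.530 = 1.470
Fold change = 2^(−1.470) = 0.3610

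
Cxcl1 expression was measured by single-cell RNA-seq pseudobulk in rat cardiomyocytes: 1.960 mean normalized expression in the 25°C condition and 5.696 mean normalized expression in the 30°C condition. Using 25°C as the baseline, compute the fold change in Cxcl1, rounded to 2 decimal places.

Fold change = 5.696 / 1.960 = 2.906
Cxcl1 is upregulated.

2.91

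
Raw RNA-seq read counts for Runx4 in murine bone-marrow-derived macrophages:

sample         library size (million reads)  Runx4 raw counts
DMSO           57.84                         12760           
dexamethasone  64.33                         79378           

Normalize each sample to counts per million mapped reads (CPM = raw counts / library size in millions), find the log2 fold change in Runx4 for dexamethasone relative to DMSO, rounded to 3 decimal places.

CPM(DMSO) = 12760 / 57.84 = 220.6086
CPM(dexamethasone) = 79378 / 64.33 = 1233.9189
Fold change = 1233.9189 / 220.6086 = 5.59325
log2(5.59325) = 2.4837

2.484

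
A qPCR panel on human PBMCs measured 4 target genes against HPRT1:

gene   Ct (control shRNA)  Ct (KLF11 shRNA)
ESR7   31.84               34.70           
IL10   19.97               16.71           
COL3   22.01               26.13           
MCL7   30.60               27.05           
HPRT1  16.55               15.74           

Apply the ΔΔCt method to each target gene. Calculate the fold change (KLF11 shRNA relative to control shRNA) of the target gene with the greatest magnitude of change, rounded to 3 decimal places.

ESR7: ΔΔCt = (34.70−15.74) − (31.84−16.55) = 18.96 − 15.29 = 3.67; fold change = 2^-3.67 = 0.079
IL10: ΔΔCt = (16.71−15.74) − (19.97−16.55) = 0.97 − 3.42 = -2.45; fold change = 2^2.45 = 5.464
COL3: ΔΔCt = (26.13−15.74) − (22.01−16.55) = 10.39 − 5.46 = 4.93; fold change = 2^-4.93 = 0.033
MCL7: ΔΔCt = (27.05−15.74) − (30.60−16.55) = 11.31 − 14.05 = -2.74; fold change = 2^2.74 = 6.681
COL3 has the largest |ΔΔCt| = 4.93.

0.033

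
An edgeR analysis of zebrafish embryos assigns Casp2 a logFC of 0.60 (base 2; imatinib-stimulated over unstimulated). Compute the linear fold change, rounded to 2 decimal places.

Fold change = 2^(0.60) = 1.516

1.52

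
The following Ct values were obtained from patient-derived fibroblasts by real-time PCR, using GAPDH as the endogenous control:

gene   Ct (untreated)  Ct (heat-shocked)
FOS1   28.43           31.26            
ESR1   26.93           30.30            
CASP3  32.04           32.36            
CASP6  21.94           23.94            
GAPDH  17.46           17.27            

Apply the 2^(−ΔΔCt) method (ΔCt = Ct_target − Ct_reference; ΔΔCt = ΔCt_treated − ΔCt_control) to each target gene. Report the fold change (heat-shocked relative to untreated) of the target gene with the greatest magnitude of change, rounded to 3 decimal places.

FOS1: ΔΔCt = (31.26−17.27) − (28.43−17.46) = 13.99 − 10.97 = 3.02; fold change = 2^-3.02 = 0.123
ESR1: ΔΔCt = (30.30−17.27) − (26.93−17.46) = 13.03 − 9.47 = 3.56; fold change = 2^-3.56 = 0.085
CASP3: ΔΔCt = (32.36−17.27) − (32.04−17.46) = 15.09 − 14.58 = 0.51; fold change = 2^-0.51 = 0.702
CASP6: ΔΔCt = (23.94−17.27) − (21.94−17.46) = 6.67 − 4.48 = 2.19; fold change = 2^-2.19 = 0.219
ESR1 has the largest |ΔΔCt| = 3.56.

0.085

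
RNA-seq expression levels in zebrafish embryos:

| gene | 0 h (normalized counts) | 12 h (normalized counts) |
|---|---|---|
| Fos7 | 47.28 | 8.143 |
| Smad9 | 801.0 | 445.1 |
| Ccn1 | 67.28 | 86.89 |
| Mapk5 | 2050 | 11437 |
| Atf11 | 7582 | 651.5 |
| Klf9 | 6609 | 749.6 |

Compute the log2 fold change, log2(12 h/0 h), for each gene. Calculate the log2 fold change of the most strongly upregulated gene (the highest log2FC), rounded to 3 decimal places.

log2(8.143/47.28) = -2.538  (Fos7)
log2(445.1/801.0) = -0.848  (Smad9)
log2(86.89/67.28) = 0.369  (Ccn1)
log2(11437/2050) = 2.480  (Mapk5)
log2(651.5/7582) = -3.541  (Atf11)
log2(749.6/6609) = -3.140  (Klf9)
Mapk5 is most strongly upregulated.

2.480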